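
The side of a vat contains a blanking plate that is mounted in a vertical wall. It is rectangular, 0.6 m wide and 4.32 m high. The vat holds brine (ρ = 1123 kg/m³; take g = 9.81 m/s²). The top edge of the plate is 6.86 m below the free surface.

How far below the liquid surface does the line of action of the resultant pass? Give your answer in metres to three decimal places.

h_p = 9.192 m

γ = ρg = 1123 × 9.81 / 1000 = 11.01663 kN/m³.
The centroid lies 4.32/2 = 2.16 m below the top edge, so the centroid depth is h_c = 6.86 + 2.16 = 9.02 m.
A = 0.6 × 4.32 = 2.592 m².
Resultant F = γ·h_c·A = 11.01663 × 9.02 × 2.592 = 257.567 kN.
I_c = b·h³/12 = 0.6 × 4.32³/12 = 4.03108 m⁴.
Centre of pressure: y_p = y_c + I_c/(y_c·A) = 9.02 + 4.03108/(9.02 × 2.592) = 9.02 + 0.172417 = 9.19242 m along the plane.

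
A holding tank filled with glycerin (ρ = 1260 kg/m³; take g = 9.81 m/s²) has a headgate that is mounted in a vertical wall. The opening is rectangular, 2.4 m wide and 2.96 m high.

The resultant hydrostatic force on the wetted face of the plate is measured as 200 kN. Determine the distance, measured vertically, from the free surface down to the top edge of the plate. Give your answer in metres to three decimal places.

d_top ≈ 0.798 m

γ = ρg = 1260 × 9.81 / 1000 = 12.3606 kN/m³.
A = 2.4 × 2.96 = 7.104 m².
From F = γ·h_c·A, the centroid depth is h_c = 200/(12.3606 × 7.104) = 2.27765 m.
The centroid lies 2.96/2 = 1.48 m below the top edge, so the top edge sits at h_top = 2.27765 − 1.48 = 0.79765 m below the surface.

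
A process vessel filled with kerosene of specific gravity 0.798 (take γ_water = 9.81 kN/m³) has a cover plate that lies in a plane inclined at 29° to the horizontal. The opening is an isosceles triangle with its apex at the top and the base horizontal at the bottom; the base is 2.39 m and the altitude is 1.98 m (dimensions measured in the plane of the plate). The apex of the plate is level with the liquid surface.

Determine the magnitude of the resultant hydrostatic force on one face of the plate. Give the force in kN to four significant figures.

γ = 0.798 × 9.81 = 7.82838 kN/m³.
Let θ = 29° be the plate's angle to the horizontal; measure y along the incline from where the plane meets the free surface. Vertical depth h = y·sinθ with sinθ = 0.484810.
With the apex up, the centroid sits 2h/3 = 2 × 1.98/3 = 1.32 m below the apex, so y_c = 1.32 m and h_c = 1.32 × 0.484810 = 0.639949 m.
A = ½ × 2.39 × 1.98 = 2.3661 m².
Resultant F = γ·h_c·A = 7.82838 × 0.639949 × 2.3661 = 11.8536 kN.

F ≈ 11.85 kN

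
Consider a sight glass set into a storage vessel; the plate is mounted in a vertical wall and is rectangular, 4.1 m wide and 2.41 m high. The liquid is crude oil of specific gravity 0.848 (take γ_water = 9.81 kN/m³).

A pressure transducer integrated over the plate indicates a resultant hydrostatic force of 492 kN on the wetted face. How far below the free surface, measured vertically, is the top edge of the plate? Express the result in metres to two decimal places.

γ = 0.848 × 9.81 = 8.31888 kN/m³.
A = 4.1 × 2.41 = 9.881 m².
From F = γ·h_c·A, the centroid depth is h_c = 492/(8.31888 × 9.881) = 5.98548 m.
The centroid lies 2.41/2 = 1.205 m below the top edge, so the top edge sits at h_top = 5.98548 − 1.205 = 4.78048 m below the surface.

d_top ≈ 4.78 m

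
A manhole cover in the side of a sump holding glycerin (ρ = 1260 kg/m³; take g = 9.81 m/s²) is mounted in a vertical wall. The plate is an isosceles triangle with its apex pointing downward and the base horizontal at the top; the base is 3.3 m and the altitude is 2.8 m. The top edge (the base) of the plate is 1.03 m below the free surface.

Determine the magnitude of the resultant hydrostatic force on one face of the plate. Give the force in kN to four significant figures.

F ≈ 112.1 kN

γ = ρg = 1260 × 9.81 / 1000 = 12.3606 kN/m³.
With the apex down, the centroid sits h/3 = 2.8/3 = 0.933333 m below the base (the top edge), so the centroid depth is h_c = 1.03 + 0.933333 = 1.96333 m.
A = ½ × 3.3 × 2.8 = 4.62 m².
Resultant F = γ·h_c·A = 12.3606 × 1.96333 × 4.62 = 112.118 kN.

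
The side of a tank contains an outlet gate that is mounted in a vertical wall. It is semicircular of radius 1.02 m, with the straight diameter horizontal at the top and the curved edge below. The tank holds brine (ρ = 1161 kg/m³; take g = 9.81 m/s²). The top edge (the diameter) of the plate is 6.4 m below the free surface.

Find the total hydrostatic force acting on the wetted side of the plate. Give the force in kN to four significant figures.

γ = ρg = 1161 × 9.81 / 1000 = 11.38941 kN/m³.
The centroid of a semicircle lies 4r/(3π) = 0.432901 m from the diameter, here below the top edge, so the centroid depth is h_c = 6.4 + 0.432901 = 6.8329 m.
A = πr²/2 = π × 1.02²/2 = 1.63426 m².
Resultant F = γ·h_c·A = 11.38941 × 6.8329 × 1.63426 = 127.183 kN.

F ≈ 127.2 kN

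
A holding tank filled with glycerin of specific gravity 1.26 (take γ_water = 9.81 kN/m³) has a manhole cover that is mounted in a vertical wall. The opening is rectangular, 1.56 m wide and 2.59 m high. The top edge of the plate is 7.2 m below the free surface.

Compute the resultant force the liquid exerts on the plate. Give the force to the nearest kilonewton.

F ≈ 424 kN

γ = 1.26 × 9.81 = 12.3606 kN/m³.
The centroid lies 2.59/2 = 1.295 m below the top edge, so the centroid depth is h_c = 7.2 + 1.295 = 8.495 m.
A = 1.56 × 2.59 = 4.0404 m².
Resultant F = γ·h_c·A = 12.3606 × 8.495 × 4.0404 = 424.255 kN.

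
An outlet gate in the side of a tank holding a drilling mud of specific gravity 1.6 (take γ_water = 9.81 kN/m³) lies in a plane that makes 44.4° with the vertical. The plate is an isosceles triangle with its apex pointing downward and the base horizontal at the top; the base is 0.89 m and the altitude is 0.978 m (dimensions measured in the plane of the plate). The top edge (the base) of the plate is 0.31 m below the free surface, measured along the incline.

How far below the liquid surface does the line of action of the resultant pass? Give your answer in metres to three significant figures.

γ = 1.6 × 9.81 = 15.696 kN/m³.
The plate makes 44.4° with the vertical, i.e. θ = 90° − 44.4° = 45.6° to the horizontal. Measuring y along the incline from the free-surface line, vertical depth h = y·sinθ with sinθ = 0.714473.
With the apex down, the centroid sits h/3 = 0.978/3 = 0.326 m below the base (the top edge), so y_c = 0.31 + 0.326 = 0.636 m and h_c = 0.636 × 0.714473 = 0.454405 m.
A = ½ × 0.89 × 0.978 = 0.43521 m².
Resultant F = γ·h_c·A = 15.696 × 0.454405 × 0.43521 = 3.10407 kN.
I_c = b·h³/36 = 0.89 × 0.978³/36 = 0.0231262 m⁴.
Centre of pressure: y_p = y_c + I_c/(y_c·A) = 0.636 + 0.0231262/(0.636 × 0.43521) = 0.636 + 0.0835504 = 0.71955 m along the plane.
Vertically, h_p = y_p·sinθ = 0.71955 × 0.714473 = 0.514099 m.

h_p = 0.514 m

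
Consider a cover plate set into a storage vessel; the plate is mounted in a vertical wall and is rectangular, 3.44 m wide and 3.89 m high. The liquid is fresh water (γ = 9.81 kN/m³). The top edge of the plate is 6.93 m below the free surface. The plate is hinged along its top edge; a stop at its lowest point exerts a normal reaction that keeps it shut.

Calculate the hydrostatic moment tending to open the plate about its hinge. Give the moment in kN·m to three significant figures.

M ≈ 2430 kN·m

γ = 9.81 kN/m³.
The centroid lies 3.89/2 = 1.945 m below the top edge, so the centroid depth is h_c = 6.93 + 1.945 = 8.875 m.
A = 3.44 × 3.89 = 13.3816 m².
Resultant F = γ·h_c·A = 9.81 × 8.875 × 13.3816 = 1165.05 kN.
I_c = b·h³/12 = 3.44 × 3.89³/12 = 16.8743 m⁴.
Centre of pressure: y_p = y_c + I_c/(y_c·A) = 8.875 + 16.8743/(8.875 × 13.3816) = 8.875 + 0.142085 = 9.01708 m along the plane.
The resultant acts 1.945 + 0.142085 = 2.08709 m (along the plate) below the hinge at the top edge, so the moment about the hinge is M = F × 2.08709 = 1165.05 × 2.08709 = 2431.56 kN·m.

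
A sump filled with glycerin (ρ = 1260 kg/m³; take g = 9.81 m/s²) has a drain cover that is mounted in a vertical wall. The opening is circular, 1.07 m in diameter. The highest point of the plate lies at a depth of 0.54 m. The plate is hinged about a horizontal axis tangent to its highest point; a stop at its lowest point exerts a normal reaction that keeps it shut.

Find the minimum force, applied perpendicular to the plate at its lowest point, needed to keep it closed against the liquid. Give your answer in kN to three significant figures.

P ≈ 6.72 kN

γ = ρg = 1260 × 9.81 / 1000 = 12.3606 kN/m³.
The centroid is at the centre, 0.535 m below the top of the plate, so the centroid depth is h_c = 0.54 + 0.535 = 1.075 m.
A = π(0.535)² = 0.899202 m².
Resultant F = γ·h_c·A = 12.3606 × 1.075 × 0.899202 = 11.9483 kN.
I_c = πr⁴/4 = π × 0.535⁴/4 = 0.0643435 m⁴.
Centre of pressure: y_p = y_c + I_c/(y_c·A) = 1.075 + 0.0643435/(1.075 × 0.899202) = 1.075 + 0.0665639 = 1.14156 m along the plane.
The resultant acts 0.535 + 0.0665639 = 0.601564 m (along the plate) below the hinge at the top edge, so the moment about the hinge is M = F × 0.601564 = 11.9483 × 0.601564 = 7.18767 kN·m.
A normal force at the bottom, 1.07 m from the hinge, must supply this moment: P = 7.18767/1.07 = 6.71745 kN.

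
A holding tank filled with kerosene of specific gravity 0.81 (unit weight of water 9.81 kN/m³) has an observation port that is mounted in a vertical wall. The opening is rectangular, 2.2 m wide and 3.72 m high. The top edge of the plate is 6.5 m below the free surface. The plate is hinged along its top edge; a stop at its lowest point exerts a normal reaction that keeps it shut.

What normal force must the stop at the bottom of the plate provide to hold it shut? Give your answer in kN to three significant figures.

γ = 0.81 × 9.81 = 7.9461 kN/m³.
The centroid lies 3.72/2 = 1.86 m below the top edge, so the centroid depth is h_c = 6.5 + 1.86 = 8.36 m.
A = 2.2 × 3.72 = 8.184 m².
Resultant F = γ·h_c·A = 7.9461 × 8.36 × 8.184 = 543.658 kN.
I_c = b·h³/12 = 2.2 × 3.72³/12 = 9.43779 m⁴.
Centre of pressure: y_p = y_c + I_c/(y_c·A) = 8.36 + 9.43779/(8.36 × 8.184) = 8.36 + 0.137943 = 8.49794 m along the plane.
The resultant acts 1.86 + 0.137943 = 1.99794 m (along the plate) below the hinge at the top edge, so the moment about the hinge is M = F × 1.99794 = 543.658 × 1.99794 = 1086.2 kN·m.
A normal force at the bottom, 3.72 m from the hinge, must supply this moment: P = 1086.2/3.72 = 291.989 kN.

P ≈ 292 kN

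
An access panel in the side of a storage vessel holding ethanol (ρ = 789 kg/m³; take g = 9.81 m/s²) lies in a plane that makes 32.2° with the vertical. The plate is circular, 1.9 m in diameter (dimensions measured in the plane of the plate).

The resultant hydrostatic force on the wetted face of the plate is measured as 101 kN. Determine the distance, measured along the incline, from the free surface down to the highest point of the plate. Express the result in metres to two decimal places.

γ = ρg = 789 × 9.81 / 1000 = 7.74009 kN/m³.
A = π(0.95)² = 2.83529 m².
From F = γ·h_c·A, the centroid depth is h_c = 101/(7.74009 × 2.83529) = 4.60233 m.
The plate makes 32.2° with the vertical, i.e. θ = 90° − 32.2° = 57.8° to the horizontal. Measuring y along the incline from the free-surface line, vertical depth h = y·sinθ with sinθ = 0.846193.
Along the incline, y_c = h_c/sinθ = 4.60233/0.846193 = 5.43887 m.
The centroid is at the centre, 0.95 m below the top of the plate, so the highest point sits at y_top = 5.43887 − 0.95 = 4.48887 m along the incline.

y_top ≈ 4.49 m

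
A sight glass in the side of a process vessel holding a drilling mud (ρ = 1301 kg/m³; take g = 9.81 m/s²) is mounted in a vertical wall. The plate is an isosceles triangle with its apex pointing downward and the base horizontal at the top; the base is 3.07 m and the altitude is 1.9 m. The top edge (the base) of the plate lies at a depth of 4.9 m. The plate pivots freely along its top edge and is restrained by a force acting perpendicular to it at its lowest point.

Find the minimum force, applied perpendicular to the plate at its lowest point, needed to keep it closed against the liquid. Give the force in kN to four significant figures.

γ = ρg = 1301 × 9.81 / 1000 = 12.76281 kN/m³.
With the apex down, the centroid sits h/3 = 1.9/3 = 0.633333 m below the base (the top edge), so the centroid depth is h_c = 4.9 + 0.633333 = 5.53333 m.
A = ½ × 3.07 × 1.9 = 2.9165 m².
Resultant F = γ·h_c·A = 12.76281 × 5.53333 × 2.9165 = 205.966 kN.
I_c = b·h³/36 = 3.07 × 1.9³/36 = 0.58492 m⁴.
Centre of pressure: y_p = y_c + I_c/(y_c·A) = 5.53333 + 0.58492/(5.53333 × 2.9165) = 5.53333 + 0.036245 = 5.56958 m along the plane.
The resultant acts 0.633333 + 0.036245 = 0.669578 m (along the plate) below the hinge at the top edge, so the moment about the hinge is M = F × 0.669578 = 205.966 × 0.669578 = 137.91 kN·m.
A normal force at the bottom, 1.9 m from the hinge, must supply this moment: P = 137.91/1.9 = 72.5842 kN.

P ≈ 72.58 kN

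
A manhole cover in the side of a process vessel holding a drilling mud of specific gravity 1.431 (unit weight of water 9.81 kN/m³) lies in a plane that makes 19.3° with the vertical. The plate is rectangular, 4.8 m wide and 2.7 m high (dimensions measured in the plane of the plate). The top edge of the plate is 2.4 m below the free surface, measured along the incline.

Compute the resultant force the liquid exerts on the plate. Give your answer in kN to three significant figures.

F ≈ 644 kN

γ = 1.431 × 9.81 = 14.03811 kN/m³.
The plate makes 19.3° with the vertical, i.e. θ = 90° − 19.3° = 70.7° to the horizontal. Measuring y along the incline from the free-surface line, vertical depth h = y·sinθ with sinθ = 0.943801.
The centroid lies 2.7/2 = 1.35 m below the top edge, so y_c = 2.4 + 1.35 = 3.75 m and h_c = 3.75 × 0.943801 = 3.53925 m.
A = 4.8 × 2.7 = 12.96 m².
Resultant F = γ·h_c·A = 14.03811 × 3.53925 × 12.96 = 643.91 kN.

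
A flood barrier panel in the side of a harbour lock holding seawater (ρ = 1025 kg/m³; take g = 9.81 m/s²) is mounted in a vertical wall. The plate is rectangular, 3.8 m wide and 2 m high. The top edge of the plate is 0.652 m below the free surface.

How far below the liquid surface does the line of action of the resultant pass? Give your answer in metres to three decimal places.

γ = ρg = 1025 × 9.81 / 1000 = 10.05525 kN/m³.
The centroid lies 2/2 = 1 m below the top edge, so the centroid depth is h_c = 0.652 + 1 = 1.652 m.
A = 3.8 × 2 = 7.6 m².
Resultant F = γ·h_c·A = 10.05525 × 1.652 × 7.6 = 126.246 kN.
I_c = b·h³/12 = 3.8 × 2³/12 = 2.53333 m⁴.
Centre of pressure: y_p = y_c + I_c/(y_c·A) = 1.652 + 2.53333/(1.652 × 7.6) = 1.652 + 0.201775 = 1.85377 m along the plane.

h_p = 1.854 m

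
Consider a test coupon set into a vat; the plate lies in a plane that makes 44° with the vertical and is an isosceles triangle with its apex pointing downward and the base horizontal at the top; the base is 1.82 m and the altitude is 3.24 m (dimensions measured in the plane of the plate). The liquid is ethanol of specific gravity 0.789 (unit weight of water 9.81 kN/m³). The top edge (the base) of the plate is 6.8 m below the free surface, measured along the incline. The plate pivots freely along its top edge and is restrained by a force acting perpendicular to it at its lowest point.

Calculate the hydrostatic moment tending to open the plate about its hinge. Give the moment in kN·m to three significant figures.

γ = 0.789 × 9.81 = 7.74009 kN/m³.
The plate makes 44° with the vertical, i.e. θ = 90° − 44° = 46° to the horizontal. Measuring y along the incline from the free-surface line, vertical depth h = y·sinθ with sinθ = 0.719340.
With the apex down, the centroid sits h/3 = 3.24/3 = 1.08 m below the base (the top edge), so y_c = 6.8 + 1.08 = 7.88 m and h_c = 7.88 × 0.719340 = 5.6684 m.
A = ½ × 1.82 × 3.24 = 2.9484 m².
Resultant F = γ·h_c·A = 7.74009 × 5.6684 × 2.9484 = 129.358 kN.
I_c = b·h³/36 = 1.82 × 3.24³/36 = 1.71951 m⁴.
Centre of pressure: y_p = y_c + I_c/(y_c·A) = 7.88 + 1.71951/(7.88 × 2.9484) = 7.88 + 0.0740103 = 7.95401 m along the plane.
The resultant acts 1.08 + 0.0740103 = 1.15401 m (along the plate) below the hinge at the top edge, so the moment about the hinge is M = F × 1.15401 = 129.358 × 1.15401 = 149.28 kN·m.

M ≈ 149 kN·m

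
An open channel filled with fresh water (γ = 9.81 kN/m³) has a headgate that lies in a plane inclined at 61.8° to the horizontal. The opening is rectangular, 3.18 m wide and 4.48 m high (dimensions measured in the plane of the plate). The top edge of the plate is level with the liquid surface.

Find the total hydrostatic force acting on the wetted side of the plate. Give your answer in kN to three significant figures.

γ = 9.81 kN/m³.
Let θ = 61.8° be the plate's angle to the horizontal; measure y along the incline from where the plane meets the free surface. Vertical depth h = y·sinθ with sinθ = 0.881303.
The centroid lies 4.48/2 = 2.24 m below the top edge, so y_c = 2.24 m and h_c = 2.24 × 0.881303 = 1.97412 m.
A = 3.18 × 4.48 = 14.2464 m².
Resultant F = γ·h_c·A = 9.81 × 1.97412 × 14.2464 = 275.897 kN.

F ≈ 276 kN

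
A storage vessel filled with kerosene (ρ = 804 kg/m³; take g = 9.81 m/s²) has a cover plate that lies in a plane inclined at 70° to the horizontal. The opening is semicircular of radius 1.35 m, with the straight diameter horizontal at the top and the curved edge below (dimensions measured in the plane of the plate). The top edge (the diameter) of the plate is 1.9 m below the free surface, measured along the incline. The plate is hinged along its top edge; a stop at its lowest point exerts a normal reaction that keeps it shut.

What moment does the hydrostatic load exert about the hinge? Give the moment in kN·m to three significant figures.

γ = ρg = 804 × 9.81 / 1000 = 7.88724 kN/m³.
Let θ = 70° be the plate's angle to the horizontal; measure y along the incline from where the plane meets the free surface. Vertical depth h = y·sinθ with sinθ = 0.939693.
The centroid of a semicircle lies 4r/(3π) = 0.572958 m from the diameter, here below the top edge, so y_c = 1.9 + 0.572958 = 2.47296 m and h_c = 2.47296 × 0.939693 = 2.32382 m.
A = πr²/2 = π × 1.35²/2 = 2.86278 m².
Resultant F = γ·h_c·A = 7.88724 × 2.32382 × 2.86278 = 52.4705 kN.
I_c = (π/8 − 8/(9π))·r⁴ = 0.109757 × 1.35⁴ = 0.364559 m⁴.
Centre of pressure: y_p = y_c + I_c/(y_c·A) = 2.47296 + 0.364559/(2.47296 × 2.86278) = 2.47296 + 0.0514947 = 2.52445 m along the plane.
The resultant acts 0.572958 + 0.0514947 = 0.624453 m (along the plate) below the hinge at the top edge, so the moment about the hinge is M = F × 0.624453 = 52.4705 × 0.624453 = 32.7654 kN·m.

M ≈ 32.8 kN·m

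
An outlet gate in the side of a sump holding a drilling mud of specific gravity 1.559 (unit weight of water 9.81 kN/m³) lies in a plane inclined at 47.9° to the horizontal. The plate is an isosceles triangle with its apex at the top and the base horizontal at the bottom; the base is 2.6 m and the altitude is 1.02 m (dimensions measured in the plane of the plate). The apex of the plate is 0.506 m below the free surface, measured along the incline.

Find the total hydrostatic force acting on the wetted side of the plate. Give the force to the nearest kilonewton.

γ = 1.559 × 9.81 = 15.29379 kN/m³.
Let θ = 47.9° be the plate's angle to the horizontal; measure y along the incline from where the plane meets the free surface. Vertical depth h = y·sinθ with sinθ = 0.741976.
With the apex up, the centroid sits 2h/3 = 2 × 1.02/3 = 0.68 m below the apex, so y_c = 0.506 + 0.68 = 1.186 m and h_c = 1.186 × 0.741976 = 0.879984 m.
A = ½ × 2.6 × 1.02 = 1.326 m².
Resultant F = γ·h_c·A = 15.29379 × 0.879984 × 1.326 = 17.8457 kN.

F ≈ 18 kN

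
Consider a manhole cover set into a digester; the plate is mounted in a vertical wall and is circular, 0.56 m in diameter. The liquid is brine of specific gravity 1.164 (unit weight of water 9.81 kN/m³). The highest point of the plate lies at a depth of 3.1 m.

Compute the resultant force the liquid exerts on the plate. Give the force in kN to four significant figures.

F ≈ 9.506 kN

γ = 1.164 × 9.81 = 11.41884 kN/m³.
The centroid is at the centre, 0.28 m below the top of the plate, so the centroid depth is h_c = 3.1 + 0.28 = 3.38 m.
A = π(0.28)² = 0.246301 m².
Resultant F = γ·h_c·A = 11.41884 × 3.38 × 0.246301 = 9.50615 kN.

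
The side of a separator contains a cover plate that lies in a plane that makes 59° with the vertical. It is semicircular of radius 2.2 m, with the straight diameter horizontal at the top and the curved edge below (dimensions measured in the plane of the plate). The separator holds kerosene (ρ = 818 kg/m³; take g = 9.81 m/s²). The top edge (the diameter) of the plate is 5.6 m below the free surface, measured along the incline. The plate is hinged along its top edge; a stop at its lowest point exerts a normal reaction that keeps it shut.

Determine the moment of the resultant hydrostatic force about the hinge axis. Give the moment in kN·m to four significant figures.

M ≈ 202.3 kN·m

γ = ρg = 818 × 9.81 / 1000 = 8.02458 kN/m³.
The plate makes 59° with the vertical, i.e. θ = 90° − 59° = 31° to the horizontal. Measuring y along the incline from the free-surface line, vertical depth h = y·sinθ with sinθ = 0.515038.
The centroid of a semicircle lies 4r/(3π) = 0.933709 m from the diameter, here below the top edge, so y_c = 5.6 + 0.933709 = 6.53371 m and h_c = 6.53371 × 0.515038 = 3.36511 m.
A = πr²/2 = π × 2.2²/2 = 7.60265 m².
Resultant F = γ·h_c·A = 8.02458 × 3.36511 × 7.60265 = 205.299 kN.
I_c = (π/8 − 8/(9π))·r⁴ = 0.109757 × 2.2⁴ = 2.57112 m⁴.
Centre of pressure: y_p = y_c + I_c/(y_c·A) = 6.53371 + 2.57112/(6.53371 × 7.60265) = 6.53371 + 0.0517604 = 6.58547 m along the plane.
The resultant acts 0.933709 + 0.0517604 = 0.985469 m (along the plate) below the hinge at the top edge, so the moment about the hinge is M = F × 0.985469 = 205.299 × 0.985469 = 202.316 kN·m.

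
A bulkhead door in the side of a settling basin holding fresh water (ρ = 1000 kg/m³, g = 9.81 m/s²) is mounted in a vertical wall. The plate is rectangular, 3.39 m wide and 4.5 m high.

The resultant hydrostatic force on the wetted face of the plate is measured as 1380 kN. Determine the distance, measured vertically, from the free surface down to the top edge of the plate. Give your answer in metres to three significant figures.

γ = ρg = 1000 × 9.81 = 9810 N/m³ = 9.81 kN/m³.
A = 3.39 × 4.5 = 15.255 m².
From F = γ·h_c·A, the centroid depth is h_c = 1380/(9.81 × 15.255) = 9.22142 m.
The centroid lies 4.5/2 = 2.25 m below the top edge, so the top edge sits at h_top = 9.22142 − 2.25 = 6.97142 m below the surface.

d_top ≈ 6.97 m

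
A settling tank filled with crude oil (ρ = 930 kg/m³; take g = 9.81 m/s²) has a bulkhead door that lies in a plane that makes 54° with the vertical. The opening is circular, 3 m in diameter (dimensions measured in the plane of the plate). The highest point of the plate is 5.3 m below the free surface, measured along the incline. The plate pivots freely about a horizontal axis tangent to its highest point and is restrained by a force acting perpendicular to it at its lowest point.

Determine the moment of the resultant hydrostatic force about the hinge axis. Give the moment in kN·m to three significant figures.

γ = ρg = 930 × 9.81 / 1000 = 9.1233 kN/m³.
The plate makes 54° with the vertical, i.e. θ = 90° − 54° = 36° to the horizontal. Measuring y along the incline from the free-surface line, vertical depth h = y·sinθ with sinθ = 0.587785.
The centroid is at the centre, 1.5 m below the top of the plate, so y_c = 5.3 + 1.5 = 6.8 m and h_c = 6.8 × 0.587785 = 3.99694 m.
A = π(1.5)² = 7.06858 m².
Resultant F = γ·h_c·A = 9.1233 × 3.99694 × 7.06858 = 257.758 kN.
I_c = πr⁴/4 = π × 1.5⁴/4 = 3.97608 m⁴.
Centre of pressure: y_p = y_c + I_c/(y_c·A) = 6.8 + 3.97608/(6.8 × 7.06858) = 6.8 + 0.0827207 = 6.88272 m along the plane.
The resultant acts 1.5 + 0.0827207 = 1.58272 m (along the plate) below the hinge at the top edge, so the moment about the hinge is M = F × 1.58272 = 257.758 × 1.58272 = 407.959 kN·m.

M ≈ 408 kN·m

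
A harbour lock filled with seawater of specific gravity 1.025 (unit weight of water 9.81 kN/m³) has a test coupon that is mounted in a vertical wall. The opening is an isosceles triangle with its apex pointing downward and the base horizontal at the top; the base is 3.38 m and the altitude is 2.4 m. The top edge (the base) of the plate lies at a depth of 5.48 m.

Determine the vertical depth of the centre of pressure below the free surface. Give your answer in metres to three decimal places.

γ = 1.025 × 9.81 = 10.05525 kN/m³.
With the apex down, the centroid sits h/3 = 2.4/3 = 0.8 m below the base (the top edge), so the centroid depth is h_c = 5.48 + 0.8 = 6.28 m.
A = ½ × 3.38 × 2.4 = 4.056 m².
Resultant F = γ·h_c·A = 10.05525 × 6.28 × 4.056 = 256.124 kN.
I_c = b·h³/36 = 3.38 × 2.4³/36 = 1.29792 m⁴.
Centre of pressure: y_p = y_c + I_c/(y_c·A) = 6.28 + 1.29792/(6.28 × 4.056) = 6.28 + 0.0509554 = 6.33096 m along the plane.

h_p = 6.331 m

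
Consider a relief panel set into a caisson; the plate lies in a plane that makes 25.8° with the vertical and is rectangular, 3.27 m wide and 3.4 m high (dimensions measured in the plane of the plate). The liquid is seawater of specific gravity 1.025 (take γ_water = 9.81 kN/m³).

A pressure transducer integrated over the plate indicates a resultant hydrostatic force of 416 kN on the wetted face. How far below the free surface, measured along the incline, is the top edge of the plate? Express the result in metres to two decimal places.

y_top ≈ 2.43 m

γ = 1.025 × 9.81 = 10.05525 kN/m³.
A = 3.27 × 3.4 = 11.118 m².
From F = γ·h_c·A, the centroid depth is h_c = 416/(10.05525 × 11.118) = 3.72112 m.
The plate makes 25.8° with the vertical, i.e. θ = 90° − 25.8° = 64.2° to the horizontal. Measuring y along the incline from the free-surface line, vertical depth h = y·sinθ with sinθ = 0.900319.
Along the incline, y_c = h_c/sinθ = 3.72112/0.900319 = 4.13311 m.
The centroid lies 3.4/2 = 1.7 m below the top edge, so the top edge sits at y_top = 4.13311 − 1.7 = 2.43311 m along the incline.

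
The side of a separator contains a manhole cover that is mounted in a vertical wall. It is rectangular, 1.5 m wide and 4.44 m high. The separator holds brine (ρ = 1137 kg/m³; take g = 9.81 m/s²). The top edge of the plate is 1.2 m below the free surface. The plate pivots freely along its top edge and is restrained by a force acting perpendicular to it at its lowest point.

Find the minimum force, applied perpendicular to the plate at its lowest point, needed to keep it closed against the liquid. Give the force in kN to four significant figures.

γ = ρg = 1137 × 9.81 / 1000 = 11.15397 kN/m³.
The centroid lies 4.44/2 = 2.22 m below the top edge, so the centroid depth is h_c = 1.2 + 2.22 = 3.42 m.
A = 1.5 × 4.44 = 6.66 m².
Resultant F = γ·h_c·A = 11.15397 × 3.42 × 6.66 = 254.056 kN.
I_c = b·h³/12 = 1.5 × 4.44³/12 = 10.941 m⁴.
Centre of pressure: y_p = y_c + I_c/(y_c·A) = 3.42 + 10.941/(3.42 × 6.66) = 3.42 + 0.480349 = 3.90035 m along the plane.
The resultant acts 2.22 + 0.480349 = 2.70035 m (along the plate) below the hinge at the top edge, so the moment about the hinge is M = F × 2.70035 = 254.056 × 2.70035 = 686.04 kN·m.
A normal force at the bottom, 4.44 m from the hinge, must supply this moment: P = 686.04/4.44 = 154.514 kN.

P ≈ 154.5 kN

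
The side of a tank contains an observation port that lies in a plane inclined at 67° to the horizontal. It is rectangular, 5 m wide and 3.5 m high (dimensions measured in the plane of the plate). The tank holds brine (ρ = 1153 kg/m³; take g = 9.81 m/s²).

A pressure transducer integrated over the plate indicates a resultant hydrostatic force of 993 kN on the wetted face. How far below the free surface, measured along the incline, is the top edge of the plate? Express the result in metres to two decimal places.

γ = ρg = 1153 × 9.81 / 1000 = 11.31093 kN/m³.
A = 5 × 3.5 = 17.5 m².
From F = γ·h_c·A, the centroid depth is h_c = 993/(11.31093 × 17.5) = 5.01664 m.
Let θ = 67° be the plate's angle to the horizontal; measure y along the incline from where the plane meets the free surface. Vertical depth h = y·sinθ with sinθ = 0.920505.
Along the incline, y_c = h_c/sinθ = 5.01664/0.920505 = 5.44988 m.
The centroid lies 3.5/2 = 1.75 m below the top edge, so the top edge sits at y_top = 5.44988 − 1.75 = 3.69988 m along the incline.

y_top ≈ 3.70 m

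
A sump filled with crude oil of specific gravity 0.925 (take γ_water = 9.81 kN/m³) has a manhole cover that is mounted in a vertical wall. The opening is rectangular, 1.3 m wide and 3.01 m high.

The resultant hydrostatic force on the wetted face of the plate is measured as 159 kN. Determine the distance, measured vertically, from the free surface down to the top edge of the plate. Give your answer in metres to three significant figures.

γ = 0.925 × 9.81 = 9.07425 kN/m³.
A = 1.3 × 3.01 = 3.913 m².
From F = γ·h_c·A, the centroid depth is h_c = 159/(9.07425 × 3.913) = 4.47792 m.
The centroid lies 3.01/2 = 1.505 m below the top edge, so the top edge sits at h_top = 4.47792 − 1.505 = 2.97292 m below the surface.

d_top ≈ 2.97 m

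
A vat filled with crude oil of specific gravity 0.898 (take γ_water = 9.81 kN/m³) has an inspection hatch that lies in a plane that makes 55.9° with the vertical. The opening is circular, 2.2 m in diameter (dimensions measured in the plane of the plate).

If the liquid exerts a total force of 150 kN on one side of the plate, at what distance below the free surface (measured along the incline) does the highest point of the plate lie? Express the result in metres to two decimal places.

y_top ≈ 6.89 m

γ = 0.898 × 9.81 = 8.80938 kN/m³.
A = π(1.1)² = 3.80133 m².
From F = γ·h_c·A, the centroid depth is h_c = 150/(8.80938 × 3.80133) = 4.4793 m.
The plate makes 55.9° with the vertical, i.e. θ = 90° − 55.9° = 34.1° to the horizontal. Measuring y along the incline from the free-surface line, vertical depth h = y·sinθ with sinθ = 0.560639.
Along the incline, y_c = h_c/sinθ = 4.4793/0.560639 = 7.98963 m.
The centroid is at the centre, 1.1 m below the top of the plate, so the highest point sits at y_top = 7.98963 − 1.1 = 6.88963 m along the incline.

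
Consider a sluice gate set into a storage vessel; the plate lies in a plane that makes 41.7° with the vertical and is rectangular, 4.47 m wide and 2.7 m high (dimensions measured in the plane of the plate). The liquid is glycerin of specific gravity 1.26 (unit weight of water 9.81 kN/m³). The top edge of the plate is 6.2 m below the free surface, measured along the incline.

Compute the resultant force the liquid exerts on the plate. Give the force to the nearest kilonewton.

F ≈ 841 kN

γ = 1.26 × 9.81 = 12.3606 kN/m³.
The plate makes 41.7° with the vertical, i.e. θ = 90° − 41.7° = 48.3° to the horizontal. Measuring y along the incline from the free-surface line, vertical depth h = y·sinθ with sinθ = 0.746638.
The centroid lies 2.7/2 = 1.35 m below the top edge, so y_c = 6.2 + 1.35 = 7.55 m and h_c = 7.55 × 0.746638 = 5.63712 m.
A = 4.47 × 2.7 = 12.069 m².
Resultant F = γ·h_c·A = 12.3606 × 5.63712 × 12.069 = 840.946 kN.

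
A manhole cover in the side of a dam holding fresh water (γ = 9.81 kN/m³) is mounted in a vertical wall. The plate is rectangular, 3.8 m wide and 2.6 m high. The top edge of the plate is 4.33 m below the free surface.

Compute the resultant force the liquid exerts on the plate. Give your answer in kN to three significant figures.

F ≈ 546 kN

γ = 9.81 kN/m³.
The centroid lies 2.6/2 = 1.3 m below the top edge, so the centroid depth is h_c = 4.33 + 1.3 = 5.63 m.
A = 3.8 × 2.6 = 9.88 m².
Resultant F = γ·h_c·A = 9.81 × 5.63 × 9.88 = 545.675 kN.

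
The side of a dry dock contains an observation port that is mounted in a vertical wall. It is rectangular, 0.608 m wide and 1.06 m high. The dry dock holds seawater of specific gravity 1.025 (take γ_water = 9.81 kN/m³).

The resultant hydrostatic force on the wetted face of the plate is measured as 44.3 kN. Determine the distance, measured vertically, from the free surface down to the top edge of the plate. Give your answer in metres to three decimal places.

d_top ≈ 6.306 m

γ = 1.025 × 9.81 = 10.05525 kN/m³.
A = 0.608 × 1.06 = 0.64448 m².
From F = γ·h_c·A, the centroid depth is h_c = 44.3/(10.05525 × 0.64448) = 6.83599 m.
The centroid lies 1.06/2 = 0.53 m below the top edge, so the top edge sits at h_top = 6.83599 − 0.53 = 6.30599 m below the surface.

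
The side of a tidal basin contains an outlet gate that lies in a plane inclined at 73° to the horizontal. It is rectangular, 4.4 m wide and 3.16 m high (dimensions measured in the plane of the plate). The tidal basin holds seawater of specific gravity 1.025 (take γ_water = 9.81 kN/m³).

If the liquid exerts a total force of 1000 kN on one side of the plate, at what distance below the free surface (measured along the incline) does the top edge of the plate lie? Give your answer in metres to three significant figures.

γ = 1.025 × 9.81 = 10.05525 kN/m³.
A = 4.4 × 3.16 = 13.904 m².
From F = γ·h_c·A, the centroid depth is h_c = 1000/(10.05525 × 13.904) = 7.15266 m.
Let θ = 73° be the plate's angle to the horizontal; measure y along the incline from where the plane meets the free surface. Vertical depth h = y·sinθ with sinθ = 0.956305.
Along the incline, y_c = h_c/sinθ = 7.15266/0.956305 = 7.47948 m.
The centroid lies 3.16/2 = 1.58 m below the top edge, so the top edge sits at y_top = 7.47948 − 1.58 = 5.89948 m along the incline.

y_top ≈ 5.90 m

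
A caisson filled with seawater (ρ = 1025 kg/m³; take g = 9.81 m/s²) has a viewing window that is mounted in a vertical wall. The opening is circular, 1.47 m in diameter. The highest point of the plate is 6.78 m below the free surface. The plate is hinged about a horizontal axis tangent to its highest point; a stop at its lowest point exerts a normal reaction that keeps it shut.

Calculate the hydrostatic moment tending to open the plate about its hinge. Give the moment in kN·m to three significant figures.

γ = ρg = 1025 × 9.81 / 1000 = 10.05525 kN/m³.
The centroid is at the centre, 0.735 m below the top of the plate, so the centroid depth is h_c = 6.78 + 0.735 = 7.515 m.
A = π(0.735)² = 1.69717 m².
Resultant F = γ·h_c·A = 10.05525 × 7.515 × 1.69717 = 128.247 kN.
I_c = πr⁴/4 = π × 0.735⁴/4 = 0.229213 m⁴.
Centre of pressure: y_p = y_c + I_c/(y_c·A) = 7.515 + 0.229213/(7.515 × 1.69717) = 7.515 + 0.0179715 = 7.53297 m along the plane.
The resultant acts 0.735 + 0.0179715 = 0.752972 m (along the plate) below the hinge at the top edge, so the moment about the hinge is M = F × 0.752972 = 128.247 × 0.752972 = 96.5664 kN·m.

M ≈ 96.6 kN·m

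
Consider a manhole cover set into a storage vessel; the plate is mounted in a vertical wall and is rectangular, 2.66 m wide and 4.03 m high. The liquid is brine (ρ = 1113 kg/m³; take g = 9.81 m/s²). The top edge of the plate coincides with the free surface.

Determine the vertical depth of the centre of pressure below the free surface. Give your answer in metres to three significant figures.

γ = ρg = 1113 × 9.81 / 1000 = 10.91853 kN/m³.
The centroid lies 4.03/2 = 2.015 m below the top edge, so the centroid depth is h_c = 2.015 m.
A = 2.66 × 4.03 = 10.7198 m².
Resultant F = γ·h_c·A = 10.91853 × 2.015 × 10.7198 = 235.845 kN.
I_c = b·h³/12 = 2.66 × 4.03³/12 = 14.5083 m⁴.
Centre of pressure: y_p = y_c + I_c/(y_c·A) = 2.015 + 14.5083/(2.015 × 10.7198) = 2.015 + 0.671668 = 2.68667 m along the plane.

h_p = 2.69 m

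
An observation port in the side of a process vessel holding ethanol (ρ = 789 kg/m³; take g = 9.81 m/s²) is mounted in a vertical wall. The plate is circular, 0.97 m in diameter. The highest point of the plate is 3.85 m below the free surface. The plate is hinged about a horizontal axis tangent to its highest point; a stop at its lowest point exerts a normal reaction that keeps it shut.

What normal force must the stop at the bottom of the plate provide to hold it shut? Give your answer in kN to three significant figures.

P ≈ 12.7 kN

γ = ρg = 789 × 9.81 / 1000 = 7.74009 kN/m³.
The centroid is at the centre, 0.485 m below the top of the plate, so the centroid depth is h_c = 3.85 + 0.485 = 4.335 m.
A = π(0.485)² = 0.738981 m².
Resultant F = γ·h_c·A = 7.74009 × 4.335 × 0.738981 = 24.7952 kN.
I_c = πr⁴/4 = π × 0.485⁴/4 = 0.0434567 m⁴.
Centre of pressure: y_p = y_c + I_c/(y_c·A) = 4.335 + 0.0434567/(4.335 × 0.738981) = 4.335 + 0.0135655 = 4.34857 m along the plane.
The resultant acts 0.485 + 0.0135655 = 0.498565 m (along the plate) below the hinge at the top edge, so the moment about the hinge is M = F × 0.498565 = 24.7952 × 0.498565 = 12.362 kN·m.
A normal force at the bottom, 0.97 m from the hinge, must supply this moment: P = 12.362/0.97 = 12.7443 kN.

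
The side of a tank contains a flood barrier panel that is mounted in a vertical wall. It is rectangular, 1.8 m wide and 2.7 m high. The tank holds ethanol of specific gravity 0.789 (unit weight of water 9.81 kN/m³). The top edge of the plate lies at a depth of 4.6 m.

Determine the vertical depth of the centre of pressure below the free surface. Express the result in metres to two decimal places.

h_p = 6.05 m

γ = 0.789 × 9.81 = 7.74009 kN/m³.
The centroid lies 2.7/2 = 1.35 m below the top edge, so the centroid depth is h_c = 4.6 + 1.35 = 5.95 m.
A = 1.8 × 2.7 = 4.86 m².
Resultant F = γ·h_c·A = 7.74009 × 5.95 × 4.86 = 223.82 kN.
I_c = b·h³/12 = 1.8 × 2.7³/12 = 2.95245 m⁴.
Centre of pressure: y_p = y_c + I_c/(y_c·A) = 5.95 + 2.95245/(5.95 × 4.86) = 5.95 + 0.102101 = 6.0521 m along the plane.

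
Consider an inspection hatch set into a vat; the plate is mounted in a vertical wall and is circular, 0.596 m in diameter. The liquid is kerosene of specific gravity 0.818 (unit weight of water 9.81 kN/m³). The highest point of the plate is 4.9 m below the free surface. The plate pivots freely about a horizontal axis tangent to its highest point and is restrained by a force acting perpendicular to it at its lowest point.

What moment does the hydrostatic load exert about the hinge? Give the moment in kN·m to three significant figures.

M ≈ 3.52 kN·m

γ = 0.818 × 9.81 = 8.02458 kN/m³.
The centroid is at the centre, 0.298 m below the top of the plate, so the centroid depth is h_c = 4.9 + 0.298 = 5.198 m.
A = π(0.298)² = 0.278986 m².
Resultant F = γ·h_c·A = 8.02458 × 5.198 × 0.278986 = 11.637 kN.
I_c = πr⁴/4 = π × 0.298⁴/4 = 0.00619377 m⁴.
Centre of pressure: y_p = y_c + I_c/(y_c·A) = 5.198 + 0.00619377/(5.198 × 0.278986) = 5.198 + 0.00427107 = 5.20227 m along the plane.
The resultant acts 0.298 + 0.00427107 = 0.302271 m (along the plate) below the hinge at the top edge, so the moment about the hinge is M = F × 0.302271 = 11.637 × 0.302271 = 3.51753 kN·m.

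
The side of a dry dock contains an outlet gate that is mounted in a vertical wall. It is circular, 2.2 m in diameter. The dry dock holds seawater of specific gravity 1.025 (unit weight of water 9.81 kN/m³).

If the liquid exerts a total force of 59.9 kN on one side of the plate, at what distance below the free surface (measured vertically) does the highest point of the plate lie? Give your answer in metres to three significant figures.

d_top ≈ 0.467 m

γ = 1.025 × 9.81 = 10.05525 kN/m³.
A = π(1.1)² = 3.80133 m².
From F = γ·h_c·A, the centroid depth is h_c = 59.9/(10.05525 × 3.80133) = 1.56711 m.
The centroid is at the centre, 1.1 m below the top of the plate, so the highest point sits at h_top = 1.56711 − 1.1 = 0.46711 m below the surface.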